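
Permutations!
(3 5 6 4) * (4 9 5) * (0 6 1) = (0 6 9 5 1)(3 4) = [6, 0, 2, 4, 3, 1, 9, 7, 8, 5]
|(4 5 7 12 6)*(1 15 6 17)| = 8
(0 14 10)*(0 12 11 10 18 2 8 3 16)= (0 14 18 2 8 3 16)(10 12 11)= [14, 1, 8, 16, 4, 5, 6, 7, 3, 9, 12, 10, 11, 13, 18, 15, 0, 17, 2]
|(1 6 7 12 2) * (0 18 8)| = |(0 18 8)(1 6 7 12 2)| = 15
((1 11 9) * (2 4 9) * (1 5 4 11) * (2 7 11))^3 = (7 11) = [0, 1, 2, 3, 4, 5, 6, 11, 8, 9, 10, 7]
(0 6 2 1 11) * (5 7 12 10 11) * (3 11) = (0 6 2 1 5 7 12 10 3 11) = [6, 5, 1, 11, 4, 7, 2, 12, 8, 9, 3, 0, 10]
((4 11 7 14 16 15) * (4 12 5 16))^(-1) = (4 14 7 11)(5 12 15 16) = [0, 1, 2, 3, 14, 12, 6, 11, 8, 9, 10, 4, 15, 13, 7, 16, 5]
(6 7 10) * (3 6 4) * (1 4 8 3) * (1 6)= (1 4 6 7 10 8 3)= [0, 4, 2, 1, 6, 5, 7, 10, 3, 9, 8]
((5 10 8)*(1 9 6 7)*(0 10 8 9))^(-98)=[7, 6, 2, 3, 4, 5, 10, 9, 8, 0, 1]=(0 7 9)(1 6 10)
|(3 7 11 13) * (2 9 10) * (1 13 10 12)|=|(1 13 3 7 11 10 2 9 12)|=9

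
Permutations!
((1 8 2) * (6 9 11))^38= (1 2 8)(6 11 9)= [0, 2, 8, 3, 4, 5, 11, 7, 1, 6, 10, 9]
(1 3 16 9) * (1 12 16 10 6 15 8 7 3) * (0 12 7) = [12, 1, 2, 10, 4, 5, 15, 3, 0, 7, 6, 11, 16, 13, 14, 8, 9] = (0 12 16 9 7 3 10 6 15 8)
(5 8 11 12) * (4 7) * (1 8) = (1 8 11 12 5)(4 7) = [0, 8, 2, 3, 7, 1, 6, 4, 11, 9, 10, 12, 5]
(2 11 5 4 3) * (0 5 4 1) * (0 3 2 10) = (0 5 1 3 10)(2 11 4) = [5, 3, 11, 10, 2, 1, 6, 7, 8, 9, 0, 4]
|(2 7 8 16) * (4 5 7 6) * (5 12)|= 8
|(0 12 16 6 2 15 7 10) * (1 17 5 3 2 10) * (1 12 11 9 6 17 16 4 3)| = 60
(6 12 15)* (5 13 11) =[0, 1, 2, 3, 4, 13, 12, 7, 8, 9, 10, 5, 15, 11, 14, 6] =(5 13 11)(6 12 15)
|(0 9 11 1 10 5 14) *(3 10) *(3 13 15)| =|(0 9 11 1 13 15 3 10 5 14)| =10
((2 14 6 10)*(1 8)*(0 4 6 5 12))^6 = (0 5 2 6)(4 12 14 10) = [5, 1, 6, 3, 12, 2, 0, 7, 8, 9, 4, 11, 14, 13, 10]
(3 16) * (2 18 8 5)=(2 18 8 5)(3 16)=[0, 1, 18, 16, 4, 2, 6, 7, 5, 9, 10, 11, 12, 13, 14, 15, 3, 17, 8]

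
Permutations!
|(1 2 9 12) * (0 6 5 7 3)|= 20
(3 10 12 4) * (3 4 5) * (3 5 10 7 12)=(3 7 12 10)=[0, 1, 2, 7, 4, 5, 6, 12, 8, 9, 3, 11, 10]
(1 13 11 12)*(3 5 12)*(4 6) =[0, 13, 2, 5, 6, 12, 4, 7, 8, 9, 10, 3, 1, 11] =(1 13 11 3 5 12)(4 6)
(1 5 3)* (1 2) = (1 5 3 2) = [0, 5, 1, 2, 4, 3]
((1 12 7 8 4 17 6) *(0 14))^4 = (1 4 12 17 7 6 8) = [0, 4, 2, 3, 12, 5, 8, 6, 1, 9, 10, 11, 17, 13, 14, 15, 16, 7]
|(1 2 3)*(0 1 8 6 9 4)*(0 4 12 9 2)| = 4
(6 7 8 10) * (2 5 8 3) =(2 5 8 10 6 7 3) =[0, 1, 5, 2, 4, 8, 7, 3, 10, 9, 6]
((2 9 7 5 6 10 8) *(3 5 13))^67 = [0, 1, 3, 8, 4, 2, 9, 6, 13, 5, 7, 11, 12, 10] = (2 3 8 13 10 7 6 9 5)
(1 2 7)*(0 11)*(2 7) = [11, 7, 2, 3, 4, 5, 6, 1, 8, 9, 10, 0] = (0 11)(1 7)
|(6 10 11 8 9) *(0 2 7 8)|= |(0 2 7 8 9 6 10 11)|= 8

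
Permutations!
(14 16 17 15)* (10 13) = (10 13)(14 16 17 15) = [0, 1, 2, 3, 4, 5, 6, 7, 8, 9, 13, 11, 12, 10, 16, 14, 17, 15]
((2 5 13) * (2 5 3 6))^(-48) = [0, 1, 2, 3, 4, 5, 6, 7, 8, 9, 10, 11, 12, 13] = (13)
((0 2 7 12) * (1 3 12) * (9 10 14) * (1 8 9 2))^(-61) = [12, 0, 14, 1, 4, 5, 6, 2, 7, 8, 9, 11, 3, 13, 10] = (0 12 3 1)(2 14 10 9 8 7)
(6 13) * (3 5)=(3 5)(6 13)=[0, 1, 2, 5, 4, 3, 13, 7, 8, 9, 10, 11, 12, 6]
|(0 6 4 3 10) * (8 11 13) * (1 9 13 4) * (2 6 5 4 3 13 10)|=|(0 5 4 13 8 11 3 2 6 1 9 10)|=12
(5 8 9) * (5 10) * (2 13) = (2 13)(5 8 9 10) = [0, 1, 13, 3, 4, 8, 6, 7, 9, 10, 5, 11, 12, 2]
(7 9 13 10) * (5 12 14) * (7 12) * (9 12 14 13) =(5 7 12 13 10 14) =[0, 1, 2, 3, 4, 7, 6, 12, 8, 9, 14, 11, 13, 10, 5]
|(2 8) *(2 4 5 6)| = 5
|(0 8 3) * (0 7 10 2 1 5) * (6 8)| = 9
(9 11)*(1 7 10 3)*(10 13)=(1 7 13 10 3)(9 11)=[0, 7, 2, 1, 4, 5, 6, 13, 8, 11, 3, 9, 12, 10]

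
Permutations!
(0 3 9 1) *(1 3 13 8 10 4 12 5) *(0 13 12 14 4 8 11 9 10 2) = (0 12 5 1 13 11 9 3 10 8 2)(4 14) = [12, 13, 0, 10, 14, 1, 6, 7, 2, 3, 8, 9, 5, 11, 4]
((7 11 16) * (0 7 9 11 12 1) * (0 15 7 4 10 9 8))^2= (0 10 11 8 4 9 16)(1 7)(12 15)= [10, 7, 2, 3, 9, 5, 6, 1, 4, 16, 11, 8, 15, 13, 14, 12, 0]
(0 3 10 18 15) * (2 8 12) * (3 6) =(0 6 3 10 18 15)(2 8 12) =[6, 1, 8, 10, 4, 5, 3, 7, 12, 9, 18, 11, 2, 13, 14, 0, 16, 17, 15]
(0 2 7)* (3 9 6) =(0 2 7)(3 9 6) =[2, 1, 7, 9, 4, 5, 3, 0, 8, 6]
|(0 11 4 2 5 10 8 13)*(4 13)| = |(0 11 13)(2 5 10 8 4)| = 15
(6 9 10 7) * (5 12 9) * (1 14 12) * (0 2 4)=(0 2 4)(1 14 12 9 10 7 6 5)=[2, 14, 4, 3, 0, 1, 5, 6, 8, 10, 7, 11, 9, 13, 12]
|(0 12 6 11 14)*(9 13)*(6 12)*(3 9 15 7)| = 20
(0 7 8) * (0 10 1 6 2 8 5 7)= [0, 6, 8, 3, 4, 7, 2, 5, 10, 9, 1]= (1 6 2 8 10)(5 7)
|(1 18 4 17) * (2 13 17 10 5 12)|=9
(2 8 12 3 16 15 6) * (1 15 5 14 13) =(1 15 6 2 8 12 3 16 5 14 13) =[0, 15, 8, 16, 4, 14, 2, 7, 12, 9, 10, 11, 3, 1, 13, 6, 5]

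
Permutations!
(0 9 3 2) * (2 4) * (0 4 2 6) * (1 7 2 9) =(0 1 7 2 4 6)(3 9) =[1, 7, 4, 9, 6, 5, 0, 2, 8, 3]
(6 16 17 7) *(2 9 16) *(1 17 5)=(1 17 7 6 2 9 16 5)=[0, 17, 9, 3, 4, 1, 2, 6, 8, 16, 10, 11, 12, 13, 14, 15, 5, 7]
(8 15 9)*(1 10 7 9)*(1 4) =(1 10 7 9 8 15 4) =[0, 10, 2, 3, 1, 5, 6, 9, 15, 8, 7, 11, 12, 13, 14, 4]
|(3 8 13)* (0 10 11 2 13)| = |(0 10 11 2 13 3 8)| = 7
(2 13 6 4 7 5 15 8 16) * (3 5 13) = (2 3 5 15 8 16)(4 7 13 6) = [0, 1, 3, 5, 7, 15, 4, 13, 16, 9, 10, 11, 12, 6, 14, 8, 2]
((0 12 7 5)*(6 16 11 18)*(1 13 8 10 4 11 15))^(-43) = (0 12 7 5)(1 6 4 13 16 11 8 15 18 10) = [12, 6, 2, 3, 13, 0, 4, 5, 15, 9, 1, 8, 7, 16, 14, 18, 11, 17, 10]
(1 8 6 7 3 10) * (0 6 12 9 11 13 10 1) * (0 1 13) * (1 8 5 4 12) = (0 6 7 3 13 10 8 1 5 4 12 9 11) = [6, 5, 2, 13, 12, 4, 7, 3, 1, 11, 8, 0, 9, 10]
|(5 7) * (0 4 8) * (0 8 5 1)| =5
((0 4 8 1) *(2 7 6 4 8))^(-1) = (0 1 8)(2 4 6 7) = [1, 8, 4, 3, 6, 5, 7, 2, 0]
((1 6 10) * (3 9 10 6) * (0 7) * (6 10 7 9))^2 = (0 7 9)(1 6)(3 10) = [7, 6, 2, 10, 4, 5, 1, 9, 8, 0, 3]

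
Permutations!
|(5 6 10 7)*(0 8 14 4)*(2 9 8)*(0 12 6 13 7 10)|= |(0 2 9 8 14 4 12 6)(5 13 7)|= 24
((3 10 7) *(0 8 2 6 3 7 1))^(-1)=(0 1 10 3 6 2 8)=[1, 10, 8, 6, 4, 5, 2, 7, 0, 9, 3]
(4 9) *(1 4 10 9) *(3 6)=[0, 4, 2, 6, 1, 5, 3, 7, 8, 10, 9]=(1 4)(3 6)(9 10)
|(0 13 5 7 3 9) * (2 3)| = |(0 13 5 7 2 3 9)| = 7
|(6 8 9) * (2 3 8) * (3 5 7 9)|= |(2 5 7 9 6)(3 8)|= 10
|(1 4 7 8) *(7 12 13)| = |(1 4 12 13 7 8)| = 6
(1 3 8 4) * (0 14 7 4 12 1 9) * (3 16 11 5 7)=(0 14 3 8 12 1 16 11 5 7 4 9)=[14, 16, 2, 8, 9, 7, 6, 4, 12, 0, 10, 5, 1, 13, 3, 15, 11]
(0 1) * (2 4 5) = [1, 0, 4, 3, 5, 2] = (0 1)(2 4 5)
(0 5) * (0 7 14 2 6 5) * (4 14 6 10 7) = (2 10 7 6 5 4 14) = [0, 1, 10, 3, 14, 4, 5, 6, 8, 9, 7, 11, 12, 13, 2]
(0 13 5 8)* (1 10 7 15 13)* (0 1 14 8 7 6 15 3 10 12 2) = (0 14 8 1 12 2)(3 10 6 15 13 5 7) = [14, 12, 0, 10, 4, 7, 15, 3, 1, 9, 6, 11, 2, 5, 8, 13]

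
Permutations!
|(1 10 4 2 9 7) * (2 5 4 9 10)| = 10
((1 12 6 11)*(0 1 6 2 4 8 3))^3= (0 2 3 12 8 1 4)(6 11)= [2, 4, 3, 12, 0, 5, 11, 7, 1, 9, 10, 6, 8]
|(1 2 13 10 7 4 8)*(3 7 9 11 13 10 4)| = 8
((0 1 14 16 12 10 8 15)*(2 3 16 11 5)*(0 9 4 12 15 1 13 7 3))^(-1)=(0 2 5 11 14 1 8 10 12 4 9 15 16 3 7 13)=[2, 8, 5, 7, 9, 11, 6, 13, 10, 15, 12, 14, 4, 0, 1, 16, 3]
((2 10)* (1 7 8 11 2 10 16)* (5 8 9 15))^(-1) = (1 16 2 11 8 5 15 9 7) = [0, 16, 11, 3, 4, 15, 6, 1, 5, 7, 10, 8, 12, 13, 14, 9, 2]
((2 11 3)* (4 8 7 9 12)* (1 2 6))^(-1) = (1 6 3 11 2)(4 12 9 7 8) = [0, 6, 1, 11, 12, 5, 3, 8, 4, 7, 10, 2, 9]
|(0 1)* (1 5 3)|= |(0 5 3 1)|= 4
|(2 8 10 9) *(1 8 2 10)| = 2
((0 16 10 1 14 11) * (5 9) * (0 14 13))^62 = [10, 0, 2, 3, 4, 5, 6, 7, 8, 9, 13, 11, 12, 16, 14, 15, 1] = (0 10 13 16 1)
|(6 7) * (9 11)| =|(6 7)(9 11)| =2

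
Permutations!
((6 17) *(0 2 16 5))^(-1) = (0 5 16 2)(6 17) = [5, 1, 0, 3, 4, 16, 17, 7, 8, 9, 10, 11, 12, 13, 14, 15, 2, 6]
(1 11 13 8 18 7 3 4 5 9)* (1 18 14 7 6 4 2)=[0, 11, 1, 2, 5, 9, 4, 3, 14, 18, 10, 13, 12, 8, 7, 15, 16, 17, 6]=(1 11 13 8 14 7 3 2)(4 5 9 18 6)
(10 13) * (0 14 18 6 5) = (0 14 18 6 5)(10 13) = [14, 1, 2, 3, 4, 0, 5, 7, 8, 9, 13, 11, 12, 10, 18, 15, 16, 17, 6]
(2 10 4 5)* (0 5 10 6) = (0 5 2 6)(4 10) = [5, 1, 6, 3, 10, 2, 0, 7, 8, 9, 4]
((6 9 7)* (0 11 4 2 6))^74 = (0 6 11 9 4 7 2) = [6, 1, 0, 3, 7, 5, 11, 2, 8, 4, 10, 9]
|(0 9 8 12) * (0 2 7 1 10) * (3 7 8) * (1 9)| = 3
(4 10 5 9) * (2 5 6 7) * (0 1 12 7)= (0 1 12 7 2 5 9 4 10 6)= [1, 12, 5, 3, 10, 9, 0, 2, 8, 4, 6, 11, 7]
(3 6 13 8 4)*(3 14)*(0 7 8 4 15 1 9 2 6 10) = (0 7 8 15 1 9 2 6 13 4 14 3 10) = [7, 9, 6, 10, 14, 5, 13, 8, 15, 2, 0, 11, 12, 4, 3, 1]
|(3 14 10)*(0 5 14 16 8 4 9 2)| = 10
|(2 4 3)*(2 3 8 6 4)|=3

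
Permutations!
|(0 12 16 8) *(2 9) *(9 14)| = |(0 12 16 8)(2 14 9)| = 12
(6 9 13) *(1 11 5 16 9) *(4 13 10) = (1 11 5 16 9 10 4 13 6) = [0, 11, 2, 3, 13, 16, 1, 7, 8, 10, 4, 5, 12, 6, 14, 15, 9]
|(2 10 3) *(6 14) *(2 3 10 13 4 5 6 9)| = |(2 13 4 5 6 14 9)| = 7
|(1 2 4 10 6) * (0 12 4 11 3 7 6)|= 12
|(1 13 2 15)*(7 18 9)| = |(1 13 2 15)(7 18 9)| = 12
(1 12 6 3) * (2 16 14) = (1 12 6 3)(2 16 14) = [0, 12, 16, 1, 4, 5, 3, 7, 8, 9, 10, 11, 6, 13, 2, 15, 14]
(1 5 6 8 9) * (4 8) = (1 5 6 4 8 9) = [0, 5, 2, 3, 8, 6, 4, 7, 9, 1]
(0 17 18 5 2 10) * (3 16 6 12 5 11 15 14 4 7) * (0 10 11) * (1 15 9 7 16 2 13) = [17, 15, 11, 2, 16, 13, 12, 3, 8, 7, 10, 9, 5, 1, 4, 14, 6, 18, 0] = (0 17 18)(1 15 14 4 16 6 12 5 13)(2 11 9 7 3)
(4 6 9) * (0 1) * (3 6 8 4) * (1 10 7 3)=(0 10 7 3 6 9 1)(4 8)=[10, 0, 2, 6, 8, 5, 9, 3, 4, 1, 7]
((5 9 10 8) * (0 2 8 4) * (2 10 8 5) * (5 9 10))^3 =(0 4 10 5) =[4, 1, 2, 3, 10, 0, 6, 7, 8, 9, 5]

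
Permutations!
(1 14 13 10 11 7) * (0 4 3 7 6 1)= (0 4 3 7)(1 14 13 10 11 6)= [4, 14, 2, 7, 3, 5, 1, 0, 8, 9, 11, 6, 12, 10, 13]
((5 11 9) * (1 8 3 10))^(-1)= [0, 10, 2, 8, 4, 9, 6, 7, 1, 11, 3, 5]= (1 10 3 8)(5 9 11)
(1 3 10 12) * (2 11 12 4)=[0, 3, 11, 10, 2, 5, 6, 7, 8, 9, 4, 12, 1]=(1 3 10 4 2 11 12)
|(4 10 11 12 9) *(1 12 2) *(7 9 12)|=|(12)(1 7 9 4 10 11 2)|=7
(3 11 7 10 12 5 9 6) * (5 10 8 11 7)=(3 7 8 11 5 9 6)(10 12)=[0, 1, 2, 7, 4, 9, 3, 8, 11, 6, 12, 5, 10]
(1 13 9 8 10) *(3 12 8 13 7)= (1 7 3 12 8 10)(9 13)= [0, 7, 2, 12, 4, 5, 6, 3, 10, 13, 1, 11, 8, 9]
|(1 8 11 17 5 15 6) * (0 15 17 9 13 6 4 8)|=18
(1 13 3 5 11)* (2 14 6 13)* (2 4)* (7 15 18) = (1 4 2 14 6 13 3 5 11)(7 15 18) = [0, 4, 14, 5, 2, 11, 13, 15, 8, 9, 10, 1, 12, 3, 6, 18, 16, 17, 7]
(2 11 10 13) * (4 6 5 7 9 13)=(2 11 10 4 6 5 7 9 13)=[0, 1, 11, 3, 6, 7, 5, 9, 8, 13, 4, 10, 12, 2]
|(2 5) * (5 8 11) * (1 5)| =|(1 5 2 8 11)| =5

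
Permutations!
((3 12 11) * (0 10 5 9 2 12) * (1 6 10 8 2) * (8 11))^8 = (0 3 11)(1 5 6 9 10)(2 8 12) = [3, 5, 8, 11, 4, 6, 9, 7, 12, 10, 1, 0, 2]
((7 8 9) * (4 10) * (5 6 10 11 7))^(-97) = (4 10 6 5 9 8 7 11) = [0, 1, 2, 3, 10, 9, 5, 11, 7, 8, 6, 4]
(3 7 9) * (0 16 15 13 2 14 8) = (0 16 15 13 2 14 8)(3 7 9) = [16, 1, 14, 7, 4, 5, 6, 9, 0, 3, 10, 11, 12, 2, 8, 13, 15]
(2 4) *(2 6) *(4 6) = (2 6) = [0, 1, 6, 3, 4, 5, 2]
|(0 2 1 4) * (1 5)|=5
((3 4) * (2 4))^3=(4)=[0, 1, 2, 3, 4]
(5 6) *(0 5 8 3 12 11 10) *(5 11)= (0 11 10)(3 12 5 6 8)= [11, 1, 2, 12, 4, 6, 8, 7, 3, 9, 0, 10, 5]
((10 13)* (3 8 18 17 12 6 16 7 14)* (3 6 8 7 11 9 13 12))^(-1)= (3 17 18 8 12 10 13 9 11 16 6 14 7)= [0, 1, 2, 17, 4, 5, 14, 3, 12, 11, 13, 16, 10, 9, 7, 15, 6, 18, 8]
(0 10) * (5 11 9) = (0 10)(5 11 9) = [10, 1, 2, 3, 4, 11, 6, 7, 8, 5, 0, 9]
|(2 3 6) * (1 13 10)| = |(1 13 10)(2 3 6)| = 3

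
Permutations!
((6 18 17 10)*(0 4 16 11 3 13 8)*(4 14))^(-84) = (18)(0 11)(3 14)(4 13)(8 16) = [11, 1, 2, 14, 13, 5, 6, 7, 16, 9, 10, 0, 12, 4, 3, 15, 8, 17, 18]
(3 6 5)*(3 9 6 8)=(3 8)(5 9 6)=[0, 1, 2, 8, 4, 9, 5, 7, 3, 6]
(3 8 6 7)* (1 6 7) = (1 6)(3 8 7) = [0, 6, 2, 8, 4, 5, 1, 3, 7]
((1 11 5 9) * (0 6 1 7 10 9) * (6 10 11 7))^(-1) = (0 5 11 7 1 6 9 10) = [5, 6, 2, 3, 4, 11, 9, 1, 8, 10, 0, 7]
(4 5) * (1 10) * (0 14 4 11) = (0 14 4 5 11)(1 10) = [14, 10, 2, 3, 5, 11, 6, 7, 8, 9, 1, 0, 12, 13, 4]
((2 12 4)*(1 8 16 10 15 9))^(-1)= (1 9 15 10 16 8)(2 4 12)= [0, 9, 4, 3, 12, 5, 6, 7, 1, 15, 16, 11, 2, 13, 14, 10, 8]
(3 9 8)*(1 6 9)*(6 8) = (1 8 3)(6 9) = [0, 8, 2, 1, 4, 5, 9, 7, 3, 6]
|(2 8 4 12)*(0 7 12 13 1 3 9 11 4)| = 30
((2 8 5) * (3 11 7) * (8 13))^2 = (2 8)(3 7 11)(5 13) = [0, 1, 8, 7, 4, 13, 6, 11, 2, 9, 10, 3, 12, 5]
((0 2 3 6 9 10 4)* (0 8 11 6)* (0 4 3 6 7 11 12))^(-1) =[12, 1, 0, 10, 3, 5, 2, 11, 4, 6, 9, 7, 8] =(0 12 8 4 3 10 9 6 2)(7 11)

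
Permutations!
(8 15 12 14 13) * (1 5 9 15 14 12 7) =(1 5 9 15 7)(8 14 13) =[0, 5, 2, 3, 4, 9, 6, 1, 14, 15, 10, 11, 12, 8, 13, 7]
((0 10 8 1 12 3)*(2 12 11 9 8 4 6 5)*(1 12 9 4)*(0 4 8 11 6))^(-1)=(0 4 3 12 8 11 9 2 5 6 1 10)=[4, 10, 5, 12, 3, 6, 1, 7, 11, 2, 0, 9, 8]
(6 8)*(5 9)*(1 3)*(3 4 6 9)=(1 4 6 8 9 5 3)=[0, 4, 2, 1, 6, 3, 8, 7, 9, 5]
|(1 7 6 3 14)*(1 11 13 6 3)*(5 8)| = 14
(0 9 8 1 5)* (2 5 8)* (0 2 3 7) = (0 9 3 7)(1 8)(2 5) = [9, 8, 5, 7, 4, 2, 6, 0, 1, 3]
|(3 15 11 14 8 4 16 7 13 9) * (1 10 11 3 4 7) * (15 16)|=|(1 10 11 14 8 7 13 9 4 15 3 16)|=12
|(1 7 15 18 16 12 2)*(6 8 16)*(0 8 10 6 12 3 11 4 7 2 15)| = |(0 8 16 3 11 4 7)(1 2)(6 10)(12 15 18)| = 42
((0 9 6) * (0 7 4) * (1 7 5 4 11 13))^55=[0, 13, 2, 3, 4, 5, 6, 1, 8, 9, 10, 7, 12, 11]=(1 13 11 7)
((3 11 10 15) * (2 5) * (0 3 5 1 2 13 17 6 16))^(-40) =(17) =[0, 1, 2, 3, 4, 5, 6, 7, 8, 9, 10, 11, 12, 13, 14, 15, 16, 17]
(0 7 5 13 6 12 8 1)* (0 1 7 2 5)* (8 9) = (0 2 5 13 6 12 9 8 7) = [2, 1, 5, 3, 4, 13, 12, 0, 7, 8, 10, 11, 9, 6]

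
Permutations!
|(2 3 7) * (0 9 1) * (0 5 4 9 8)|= 12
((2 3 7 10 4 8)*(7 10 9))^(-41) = (2 8 4 10 3)(7 9) = [0, 1, 8, 2, 10, 5, 6, 9, 4, 7, 3]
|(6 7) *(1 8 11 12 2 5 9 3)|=|(1 8 11 12 2 5 9 3)(6 7)|=8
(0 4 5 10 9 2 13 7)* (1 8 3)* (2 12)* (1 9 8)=(0 4 5 10 8 3 9 12 2 13 7)=[4, 1, 13, 9, 5, 10, 6, 0, 3, 12, 8, 11, 2, 7]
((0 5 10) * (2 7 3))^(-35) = [5, 1, 7, 2, 4, 10, 6, 3, 8, 9, 0] = (0 5 10)(2 7 3)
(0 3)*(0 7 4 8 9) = [3, 1, 2, 7, 8, 5, 6, 4, 9, 0] = (0 3 7 4 8 9)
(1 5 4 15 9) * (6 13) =(1 5 4 15 9)(6 13) =[0, 5, 2, 3, 15, 4, 13, 7, 8, 1, 10, 11, 12, 6, 14, 9]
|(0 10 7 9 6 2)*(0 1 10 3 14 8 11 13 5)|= 42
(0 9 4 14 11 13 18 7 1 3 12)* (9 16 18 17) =(0 16 18 7 1 3 12)(4 14 11 13 17 9) =[16, 3, 2, 12, 14, 5, 6, 1, 8, 4, 10, 13, 0, 17, 11, 15, 18, 9, 7]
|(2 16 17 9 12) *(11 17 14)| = 7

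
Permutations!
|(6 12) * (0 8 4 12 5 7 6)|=12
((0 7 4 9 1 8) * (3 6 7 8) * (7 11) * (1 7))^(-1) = (0 8)(1 11 6 3)(4 7 9) = [8, 11, 2, 1, 7, 5, 3, 9, 0, 4, 10, 6]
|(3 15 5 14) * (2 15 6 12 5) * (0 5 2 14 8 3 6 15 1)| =|(0 5 8 3 15 14 6 12 2 1)| =10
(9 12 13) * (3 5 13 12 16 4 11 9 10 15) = [0, 1, 2, 5, 11, 13, 6, 7, 8, 16, 15, 9, 12, 10, 14, 3, 4] = (3 5 13 10 15)(4 11 9 16)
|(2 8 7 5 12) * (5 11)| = 6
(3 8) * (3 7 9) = (3 8 7 9) = [0, 1, 2, 8, 4, 5, 6, 9, 7, 3]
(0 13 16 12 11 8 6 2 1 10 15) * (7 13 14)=(0 14 7 13 16 12 11 8 6 2 1 10 15)=[14, 10, 1, 3, 4, 5, 2, 13, 6, 9, 15, 8, 11, 16, 7, 0, 12]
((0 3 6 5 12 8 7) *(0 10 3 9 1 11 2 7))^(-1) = (0 8 12 5 6 3 10 7 2 11 1 9) = [8, 9, 11, 10, 4, 6, 3, 2, 12, 0, 7, 1, 5]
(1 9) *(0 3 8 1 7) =(0 3 8 1 9 7) =[3, 9, 2, 8, 4, 5, 6, 0, 1, 7]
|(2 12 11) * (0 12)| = |(0 12 11 2)| = 4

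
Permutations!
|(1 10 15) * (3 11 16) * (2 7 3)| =15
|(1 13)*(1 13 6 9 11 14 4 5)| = 7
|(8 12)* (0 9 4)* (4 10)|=4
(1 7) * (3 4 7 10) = [0, 10, 2, 4, 7, 5, 6, 1, 8, 9, 3] = (1 10 3 4 7)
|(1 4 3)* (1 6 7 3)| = |(1 4)(3 6 7)| = 6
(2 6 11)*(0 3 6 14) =[3, 1, 14, 6, 4, 5, 11, 7, 8, 9, 10, 2, 12, 13, 0] =(0 3 6 11 2 14)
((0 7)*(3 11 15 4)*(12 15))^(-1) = (0 7)(3 4 15 12 11) = [7, 1, 2, 4, 15, 5, 6, 0, 8, 9, 10, 3, 11, 13, 14, 12]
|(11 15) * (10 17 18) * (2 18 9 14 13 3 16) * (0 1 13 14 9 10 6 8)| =|(0 1 13 3 16 2 18 6 8)(10 17)(11 15)| =18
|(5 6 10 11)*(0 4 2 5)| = |(0 4 2 5 6 10 11)| = 7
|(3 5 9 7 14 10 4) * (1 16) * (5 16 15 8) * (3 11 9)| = 6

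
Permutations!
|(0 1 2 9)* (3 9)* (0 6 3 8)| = 12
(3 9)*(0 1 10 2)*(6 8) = (0 1 10 2)(3 9)(6 8) = [1, 10, 0, 9, 4, 5, 8, 7, 6, 3, 2]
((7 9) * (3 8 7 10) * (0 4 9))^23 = (0 9 3 7 4 10 8) = [9, 1, 2, 7, 10, 5, 6, 4, 0, 3, 8]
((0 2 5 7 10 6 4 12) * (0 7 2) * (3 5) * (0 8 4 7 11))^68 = [12, 1, 5, 2, 0, 3, 10, 6, 11, 9, 7, 4, 8] = (0 12 8 11 4)(2 5 3)(6 10 7)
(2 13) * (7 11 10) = [0, 1, 13, 3, 4, 5, 6, 11, 8, 9, 7, 10, 12, 2] = (2 13)(7 11 10)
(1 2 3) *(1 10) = [0, 2, 3, 10, 4, 5, 6, 7, 8, 9, 1] = (1 2 3 10)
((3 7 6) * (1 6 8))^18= (1 7 6 8 3)= [0, 7, 2, 1, 4, 5, 8, 6, 3]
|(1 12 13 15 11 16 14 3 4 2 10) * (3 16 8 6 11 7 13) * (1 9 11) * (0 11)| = 66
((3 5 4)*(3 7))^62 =(3 4)(5 7) =[0, 1, 2, 4, 3, 7, 6, 5]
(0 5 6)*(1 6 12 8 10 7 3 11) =[5, 6, 2, 11, 4, 12, 0, 3, 10, 9, 7, 1, 8] =(0 5 12 8 10 7 3 11 1 6)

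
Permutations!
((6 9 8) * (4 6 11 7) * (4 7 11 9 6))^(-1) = (11)(8 9) = [0, 1, 2, 3, 4, 5, 6, 7, 9, 8, 10, 11]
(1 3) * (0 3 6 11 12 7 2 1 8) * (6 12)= (0 3 8)(1 12 7 2)(6 11)= [3, 12, 1, 8, 4, 5, 11, 2, 0, 9, 10, 6, 7]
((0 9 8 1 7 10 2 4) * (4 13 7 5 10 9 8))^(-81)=[4, 8, 10, 3, 9, 1, 6, 13, 0, 7, 5, 11, 12, 2]=(0 4 9 7 13 2 10 5 1 8)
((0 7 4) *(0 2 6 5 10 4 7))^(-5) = (10) = [0, 1, 2, 3, 4, 5, 6, 7, 8, 9, 10]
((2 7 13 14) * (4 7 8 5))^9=(2 5 7 14 8 4 13)=[0, 1, 5, 3, 13, 7, 6, 14, 4, 9, 10, 11, 12, 2, 8]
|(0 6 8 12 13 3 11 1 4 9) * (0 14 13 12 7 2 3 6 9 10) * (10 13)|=|(0 9 14 10)(1 4 13 6 8 7 2 3 11)|=36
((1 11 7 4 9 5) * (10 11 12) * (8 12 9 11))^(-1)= (1 5 9)(4 7 11)(8 10 12)= [0, 5, 2, 3, 7, 9, 6, 11, 10, 1, 12, 4, 8]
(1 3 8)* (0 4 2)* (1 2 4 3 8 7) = (0 3 7 1 8 2) = [3, 8, 0, 7, 4, 5, 6, 1, 2]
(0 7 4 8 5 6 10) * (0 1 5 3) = (0 7 4 8 3)(1 5 6 10) = [7, 5, 2, 0, 8, 6, 10, 4, 3, 9, 1]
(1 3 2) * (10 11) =(1 3 2)(10 11) =[0, 3, 1, 2, 4, 5, 6, 7, 8, 9, 11, 10]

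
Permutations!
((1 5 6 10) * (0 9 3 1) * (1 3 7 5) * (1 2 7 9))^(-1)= [10, 0, 1, 3, 4, 7, 5, 2, 8, 9, 6]= (0 10 6 5 7 2 1)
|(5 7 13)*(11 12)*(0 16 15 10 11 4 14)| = 24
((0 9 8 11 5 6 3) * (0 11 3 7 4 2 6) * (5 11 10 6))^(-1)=[5, 1, 4, 8, 7, 2, 10, 6, 9, 0, 3, 11]=(11)(0 5 2 4 7 6 10 3 8 9)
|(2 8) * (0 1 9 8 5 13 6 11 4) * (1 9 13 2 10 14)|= 10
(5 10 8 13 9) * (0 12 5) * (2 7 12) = [2, 1, 7, 3, 4, 10, 6, 12, 13, 0, 8, 11, 5, 9] = (0 2 7 12 5 10 8 13 9)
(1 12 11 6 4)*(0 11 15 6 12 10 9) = [11, 10, 2, 3, 1, 5, 4, 7, 8, 0, 9, 12, 15, 13, 14, 6] = (0 11 12 15 6 4 1 10 9)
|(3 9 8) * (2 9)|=4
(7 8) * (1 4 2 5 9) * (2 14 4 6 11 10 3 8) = (1 6 11 10 3 8 7 2 5 9)(4 14) = [0, 6, 5, 8, 14, 9, 11, 2, 7, 1, 3, 10, 12, 13, 4]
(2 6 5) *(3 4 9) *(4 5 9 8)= (2 6 9 3 5)(4 8)= [0, 1, 6, 5, 8, 2, 9, 7, 4, 3]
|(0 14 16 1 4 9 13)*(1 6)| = |(0 14 16 6 1 4 9 13)| = 8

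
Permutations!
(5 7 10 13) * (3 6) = (3 6)(5 7 10 13) = [0, 1, 2, 6, 4, 7, 3, 10, 8, 9, 13, 11, 12, 5]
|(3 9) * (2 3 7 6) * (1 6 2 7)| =6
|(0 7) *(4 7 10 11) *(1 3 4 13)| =|(0 10 11 13 1 3 4 7)| =8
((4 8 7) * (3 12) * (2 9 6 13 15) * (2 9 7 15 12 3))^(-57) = (2 6 8)(4 12 9)(7 13 15) = [0, 1, 6, 3, 12, 5, 8, 13, 2, 4, 10, 11, 9, 15, 14, 7]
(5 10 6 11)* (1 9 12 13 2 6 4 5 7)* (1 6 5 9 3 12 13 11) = (1 3 12 11 7 6)(2 5 10 4 9 13) = [0, 3, 5, 12, 9, 10, 1, 6, 8, 13, 4, 7, 11, 2]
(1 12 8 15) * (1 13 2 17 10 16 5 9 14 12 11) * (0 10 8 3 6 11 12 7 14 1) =[10, 12, 17, 6, 4, 9, 11, 14, 15, 1, 16, 0, 3, 2, 7, 13, 5, 8] =(0 10 16 5 9 1 12 3 6 11)(2 17 8 15 13)(7 14)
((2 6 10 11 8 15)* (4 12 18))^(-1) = (2 15 8 11 10 6)(4 18 12) = [0, 1, 15, 3, 18, 5, 2, 7, 11, 9, 6, 10, 4, 13, 14, 8, 16, 17, 12]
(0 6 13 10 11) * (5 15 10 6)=(0 5 15 10 11)(6 13)=[5, 1, 2, 3, 4, 15, 13, 7, 8, 9, 11, 0, 12, 6, 14, 10]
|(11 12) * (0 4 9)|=|(0 4 9)(11 12)|=6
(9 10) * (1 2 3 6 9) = (1 2 3 6 9 10) = [0, 2, 3, 6, 4, 5, 9, 7, 8, 10, 1]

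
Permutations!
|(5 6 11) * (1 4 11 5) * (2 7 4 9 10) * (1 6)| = 9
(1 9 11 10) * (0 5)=(0 5)(1 9 11 10)=[5, 9, 2, 3, 4, 0, 6, 7, 8, 11, 1, 10]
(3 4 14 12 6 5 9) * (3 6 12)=(3 4 14)(5 9 6)=[0, 1, 2, 4, 14, 9, 5, 7, 8, 6, 10, 11, 12, 13, 3]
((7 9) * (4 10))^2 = (10) = [0, 1, 2, 3, 4, 5, 6, 7, 8, 9, 10]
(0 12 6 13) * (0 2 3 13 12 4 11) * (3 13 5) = (0 4 11)(2 13)(3 5)(6 12) = [4, 1, 13, 5, 11, 3, 12, 7, 8, 9, 10, 0, 6, 2]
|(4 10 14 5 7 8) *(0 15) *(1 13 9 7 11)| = |(0 15)(1 13 9 7 8 4 10 14 5 11)| = 10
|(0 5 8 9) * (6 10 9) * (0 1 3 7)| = |(0 5 8 6 10 9 1 3 7)| = 9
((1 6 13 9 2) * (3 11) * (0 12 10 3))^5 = (13) = [0, 1, 2, 3, 4, 5, 6, 7, 8, 9, 10, 11, 12, 13]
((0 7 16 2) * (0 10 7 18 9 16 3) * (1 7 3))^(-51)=(0 10 16 18 3 2 9)(1 7)=[10, 7, 9, 2, 4, 5, 6, 1, 8, 0, 16, 11, 12, 13, 14, 15, 18, 17, 3]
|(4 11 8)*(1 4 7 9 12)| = 7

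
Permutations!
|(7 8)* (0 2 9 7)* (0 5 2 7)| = 6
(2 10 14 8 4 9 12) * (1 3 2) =(1 3 2 10 14 8 4 9 12) =[0, 3, 10, 2, 9, 5, 6, 7, 4, 12, 14, 11, 1, 13, 8]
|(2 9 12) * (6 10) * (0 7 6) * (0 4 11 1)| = 21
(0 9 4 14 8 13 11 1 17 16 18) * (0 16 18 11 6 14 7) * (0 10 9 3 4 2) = (0 3 4 7 10 9 2)(1 17 18 16 11)(6 14 8 13) = [3, 17, 0, 4, 7, 5, 14, 10, 13, 2, 9, 1, 12, 6, 8, 15, 11, 18, 16]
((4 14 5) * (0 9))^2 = (4 5 14) = [0, 1, 2, 3, 5, 14, 6, 7, 8, 9, 10, 11, 12, 13, 4]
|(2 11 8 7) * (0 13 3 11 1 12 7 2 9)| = 10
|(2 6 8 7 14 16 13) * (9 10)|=|(2 6 8 7 14 16 13)(9 10)|=14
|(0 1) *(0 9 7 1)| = |(1 9 7)| = 3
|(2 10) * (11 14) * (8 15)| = 2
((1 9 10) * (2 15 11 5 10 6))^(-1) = [0, 10, 6, 3, 4, 11, 9, 7, 8, 1, 5, 15, 12, 13, 14, 2] = (1 10 5 11 15 2 6 9)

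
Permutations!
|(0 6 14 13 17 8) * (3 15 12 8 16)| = 10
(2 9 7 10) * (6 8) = (2 9 7 10)(6 8) = [0, 1, 9, 3, 4, 5, 8, 10, 6, 7, 2]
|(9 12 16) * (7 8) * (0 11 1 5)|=|(0 11 1 5)(7 8)(9 12 16)|=12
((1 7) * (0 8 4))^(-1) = (0 4 8)(1 7) = [4, 7, 2, 3, 8, 5, 6, 1, 0]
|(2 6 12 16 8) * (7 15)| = |(2 6 12 16 8)(7 15)| = 10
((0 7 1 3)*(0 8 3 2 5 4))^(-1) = (0 4 5 2 1 7)(3 8) = [4, 7, 1, 8, 5, 2, 6, 0, 3]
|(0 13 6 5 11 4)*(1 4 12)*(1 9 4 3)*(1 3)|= |(0 13 6 5 11 12 9 4)|= 8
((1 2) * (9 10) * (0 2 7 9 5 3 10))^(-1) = (0 9 7 1 2)(3 5 10) = [9, 2, 0, 5, 4, 10, 6, 1, 8, 7, 3]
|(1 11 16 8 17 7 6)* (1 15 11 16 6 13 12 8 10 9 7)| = |(1 16 10 9 7 13 12 8 17)(6 15 11)| = 9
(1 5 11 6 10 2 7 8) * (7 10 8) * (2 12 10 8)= (1 5 11 6 2 8)(10 12)= [0, 5, 8, 3, 4, 11, 2, 7, 1, 9, 12, 6, 10]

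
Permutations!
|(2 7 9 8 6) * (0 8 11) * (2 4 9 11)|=|(0 8 6 4 9 2 7 11)|=8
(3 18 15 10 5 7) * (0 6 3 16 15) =(0 6 3 18)(5 7 16 15 10) =[6, 1, 2, 18, 4, 7, 3, 16, 8, 9, 5, 11, 12, 13, 14, 10, 15, 17, 0]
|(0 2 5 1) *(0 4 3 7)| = |(0 2 5 1 4 3 7)| = 7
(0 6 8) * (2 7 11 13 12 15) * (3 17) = [6, 1, 7, 17, 4, 5, 8, 11, 0, 9, 10, 13, 15, 12, 14, 2, 16, 3] = (0 6 8)(2 7 11 13 12 15)(3 17)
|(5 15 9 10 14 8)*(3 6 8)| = 8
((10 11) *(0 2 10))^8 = (11) = [0, 1, 2, 3, 4, 5, 6, 7, 8, 9, 10, 11]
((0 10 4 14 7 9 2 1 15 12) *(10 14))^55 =(0 12 15 1 2 9 7 14)(4 10) =[12, 2, 9, 3, 10, 5, 6, 14, 8, 7, 4, 11, 15, 13, 0, 1]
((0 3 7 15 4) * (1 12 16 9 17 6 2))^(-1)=(0 4 15 7 3)(1 2 6 17 9 16 12)=[4, 2, 6, 0, 15, 5, 17, 3, 8, 16, 10, 11, 1, 13, 14, 7, 12, 9]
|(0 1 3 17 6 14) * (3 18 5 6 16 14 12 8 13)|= |(0 1 18 5 6 12 8 13 3 17 16 14)|= 12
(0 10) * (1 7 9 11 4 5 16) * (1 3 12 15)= (0 10)(1 7 9 11 4 5 16 3 12 15)= [10, 7, 2, 12, 5, 16, 6, 9, 8, 11, 0, 4, 15, 13, 14, 1, 3]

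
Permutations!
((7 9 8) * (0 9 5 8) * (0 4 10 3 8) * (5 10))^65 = (0 9 4 5)(3 8 7 10) = [9, 1, 2, 8, 5, 0, 6, 10, 7, 4, 3]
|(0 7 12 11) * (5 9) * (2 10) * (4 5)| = |(0 7 12 11)(2 10)(4 5 9)| = 12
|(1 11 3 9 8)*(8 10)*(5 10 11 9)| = |(1 9 11 3 5 10 8)| = 7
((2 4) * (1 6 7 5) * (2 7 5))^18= (7)= [0, 1, 2, 3, 4, 5, 6, 7]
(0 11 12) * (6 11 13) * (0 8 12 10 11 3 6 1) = (0 13 1)(3 6)(8 12)(10 11) = [13, 0, 2, 6, 4, 5, 3, 7, 12, 9, 11, 10, 8, 1]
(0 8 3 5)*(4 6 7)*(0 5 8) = (3 8)(4 6 7) = [0, 1, 2, 8, 6, 5, 7, 4, 3]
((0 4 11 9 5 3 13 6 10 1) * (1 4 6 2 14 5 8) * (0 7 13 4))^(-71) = (0 6 10)(1 3 7 4 13 11 2 9 14 8 5) = [6, 3, 9, 7, 13, 1, 10, 4, 5, 14, 0, 2, 12, 11, 8]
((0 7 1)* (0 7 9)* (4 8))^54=(9)=[0, 1, 2, 3, 4, 5, 6, 7, 8, 9]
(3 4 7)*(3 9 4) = (4 7 9) = [0, 1, 2, 3, 7, 5, 6, 9, 8, 4]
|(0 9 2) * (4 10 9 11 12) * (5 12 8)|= |(0 11 8 5 12 4 10 9 2)|= 9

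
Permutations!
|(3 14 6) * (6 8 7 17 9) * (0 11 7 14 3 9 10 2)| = 6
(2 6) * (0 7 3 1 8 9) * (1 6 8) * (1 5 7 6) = (0 6 2 8 9)(1 5 7 3) = [6, 5, 8, 1, 4, 7, 2, 3, 9, 0]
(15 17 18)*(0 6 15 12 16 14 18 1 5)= (0 6 15 17 1 5)(12 16 14 18)= [6, 5, 2, 3, 4, 0, 15, 7, 8, 9, 10, 11, 16, 13, 18, 17, 14, 1, 12]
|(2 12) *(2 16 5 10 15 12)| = |(5 10 15 12 16)| = 5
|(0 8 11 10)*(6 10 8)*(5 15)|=6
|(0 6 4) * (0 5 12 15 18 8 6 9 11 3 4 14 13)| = 13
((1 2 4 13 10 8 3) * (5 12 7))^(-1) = (1 3 8 10 13 4 2)(5 7 12) = [0, 3, 1, 8, 2, 7, 6, 12, 10, 9, 13, 11, 5, 4]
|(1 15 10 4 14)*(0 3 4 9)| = |(0 3 4 14 1 15 10 9)| = 8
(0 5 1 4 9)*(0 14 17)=(0 5 1 4 9 14 17)=[5, 4, 2, 3, 9, 1, 6, 7, 8, 14, 10, 11, 12, 13, 17, 15, 16, 0]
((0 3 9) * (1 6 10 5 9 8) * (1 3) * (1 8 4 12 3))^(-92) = (0 9 5 10 6 1 8)(3 4 12) = [9, 8, 2, 4, 12, 10, 1, 7, 0, 5, 6, 11, 3]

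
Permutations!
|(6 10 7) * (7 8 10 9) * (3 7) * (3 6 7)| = 2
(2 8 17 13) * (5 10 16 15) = [0, 1, 8, 3, 4, 10, 6, 7, 17, 9, 16, 11, 12, 2, 14, 5, 15, 13] = (2 8 17 13)(5 10 16 15)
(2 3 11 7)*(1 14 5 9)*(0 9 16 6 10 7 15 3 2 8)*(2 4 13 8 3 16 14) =(0 9 1 2 4 13 8)(3 11 15 16 6 10 7)(5 14) =[9, 2, 4, 11, 13, 14, 10, 3, 0, 1, 7, 15, 12, 8, 5, 16, 6]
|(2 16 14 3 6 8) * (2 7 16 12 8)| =8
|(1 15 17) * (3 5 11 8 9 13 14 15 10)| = 11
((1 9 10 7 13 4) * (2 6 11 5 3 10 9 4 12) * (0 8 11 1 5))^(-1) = (0 11 8)(1 6 2 12 13 7 10 3 5 4) = [11, 6, 12, 5, 1, 4, 2, 10, 0, 9, 3, 8, 13, 7]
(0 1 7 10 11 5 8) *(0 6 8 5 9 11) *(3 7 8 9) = (0 1 8 6 9 11 3 7 10) = [1, 8, 2, 7, 4, 5, 9, 10, 6, 11, 0, 3]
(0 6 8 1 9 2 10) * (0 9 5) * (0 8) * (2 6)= [2, 5, 10, 3, 4, 8, 0, 7, 1, 6, 9]= (0 2 10 9 6)(1 5 8)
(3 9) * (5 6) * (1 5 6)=(1 5)(3 9)=[0, 5, 2, 9, 4, 1, 6, 7, 8, 3]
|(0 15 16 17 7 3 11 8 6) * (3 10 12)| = 11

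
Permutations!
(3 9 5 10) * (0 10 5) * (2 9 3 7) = (0 10 7 2 9) = [10, 1, 9, 3, 4, 5, 6, 2, 8, 0, 7]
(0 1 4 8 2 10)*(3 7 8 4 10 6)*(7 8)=[1, 10, 6, 8, 4, 5, 3, 7, 2, 9, 0]=(0 1 10)(2 6 3 8)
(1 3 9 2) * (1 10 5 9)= (1 3)(2 10 5 9)= [0, 3, 10, 1, 4, 9, 6, 7, 8, 2, 5]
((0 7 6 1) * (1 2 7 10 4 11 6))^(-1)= (0 1 7 2 6 11 4 10)= [1, 7, 6, 3, 10, 5, 11, 2, 8, 9, 0, 4]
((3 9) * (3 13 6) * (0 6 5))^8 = (0 3 13)(5 6 9) = [3, 1, 2, 13, 4, 6, 9, 7, 8, 5, 10, 11, 12, 0]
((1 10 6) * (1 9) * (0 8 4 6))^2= (0 4 9 10 8 6 1)= [4, 0, 2, 3, 9, 5, 1, 7, 6, 10, 8]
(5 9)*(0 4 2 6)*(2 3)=(0 4 3 2 6)(5 9)=[4, 1, 6, 2, 3, 9, 0, 7, 8, 5]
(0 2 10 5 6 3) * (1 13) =(0 2 10 5 6 3)(1 13) =[2, 13, 10, 0, 4, 6, 3, 7, 8, 9, 5, 11, 12, 1]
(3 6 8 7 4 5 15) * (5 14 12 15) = [0, 1, 2, 6, 14, 5, 8, 4, 7, 9, 10, 11, 15, 13, 12, 3] = (3 6 8 7 4 14 12 15)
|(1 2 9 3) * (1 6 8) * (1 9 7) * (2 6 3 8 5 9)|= 7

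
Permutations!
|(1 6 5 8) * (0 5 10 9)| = |(0 5 8 1 6 10 9)| = 7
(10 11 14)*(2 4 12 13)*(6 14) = (2 4 12 13)(6 14 10 11) = [0, 1, 4, 3, 12, 5, 14, 7, 8, 9, 11, 6, 13, 2, 10]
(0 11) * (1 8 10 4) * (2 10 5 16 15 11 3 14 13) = (0 3 14 13 2 10 4 1 8 5 16 15 11) = [3, 8, 10, 14, 1, 16, 6, 7, 5, 9, 4, 0, 12, 2, 13, 11, 15]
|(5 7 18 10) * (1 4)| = |(1 4)(5 7 18 10)| = 4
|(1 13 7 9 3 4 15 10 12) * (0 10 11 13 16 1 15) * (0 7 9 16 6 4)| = |(0 10 12 15 11 13 9 3)(1 6 4 7 16)| = 40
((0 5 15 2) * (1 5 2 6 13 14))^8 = (1 15 13)(5 6 14) = [0, 15, 2, 3, 4, 6, 14, 7, 8, 9, 10, 11, 12, 1, 5, 13]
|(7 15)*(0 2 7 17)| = 5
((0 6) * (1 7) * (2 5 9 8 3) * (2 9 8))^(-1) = (0 6)(1 7)(2 9 3 8 5) = [6, 7, 9, 8, 4, 2, 0, 1, 5, 3]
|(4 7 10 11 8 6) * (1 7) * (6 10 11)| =|(1 7 11 8 10 6 4)| =7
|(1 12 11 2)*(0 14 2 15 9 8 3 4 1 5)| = 8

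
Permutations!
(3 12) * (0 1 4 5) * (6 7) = [1, 4, 2, 12, 5, 0, 7, 6, 8, 9, 10, 11, 3] = (0 1 4 5)(3 12)(6 7)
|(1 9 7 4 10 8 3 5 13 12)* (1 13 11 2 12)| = |(1 9 7 4 10 8 3 5 11 2 12 13)| = 12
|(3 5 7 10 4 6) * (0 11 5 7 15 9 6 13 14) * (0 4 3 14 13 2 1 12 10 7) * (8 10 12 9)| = |(0 11 5 15 8 10 3)(1 9 6 14 4 2)| = 42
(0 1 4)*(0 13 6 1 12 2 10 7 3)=(0 12 2 10 7 3)(1 4 13 6)=[12, 4, 10, 0, 13, 5, 1, 3, 8, 9, 7, 11, 2, 6]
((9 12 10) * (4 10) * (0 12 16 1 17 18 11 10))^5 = (0 4 12)(1 9 11 17 16 10 18) = [4, 9, 2, 3, 12, 5, 6, 7, 8, 11, 18, 17, 0, 13, 14, 15, 10, 16, 1]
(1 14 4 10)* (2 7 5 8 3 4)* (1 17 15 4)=(1 14 2 7 5 8 3)(4 10 17 15)=[0, 14, 7, 1, 10, 8, 6, 5, 3, 9, 17, 11, 12, 13, 2, 4, 16, 15]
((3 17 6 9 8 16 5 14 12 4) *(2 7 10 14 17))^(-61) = (2 10 12 3 7 14 4)(5 16 8 9 6 17) = [0, 1, 10, 7, 2, 16, 17, 14, 9, 6, 12, 11, 3, 13, 4, 15, 8, 5]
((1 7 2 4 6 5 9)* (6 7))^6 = (1 5)(6 9) = [0, 5, 2, 3, 4, 1, 9, 7, 8, 6]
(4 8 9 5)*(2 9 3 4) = (2 9 5)(3 4 8) = [0, 1, 9, 4, 8, 2, 6, 7, 3, 5]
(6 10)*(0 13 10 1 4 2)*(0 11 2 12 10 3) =(0 13 3)(1 4 12 10 6)(2 11) =[13, 4, 11, 0, 12, 5, 1, 7, 8, 9, 6, 2, 10, 3]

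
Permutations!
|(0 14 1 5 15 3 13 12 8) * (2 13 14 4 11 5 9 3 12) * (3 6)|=70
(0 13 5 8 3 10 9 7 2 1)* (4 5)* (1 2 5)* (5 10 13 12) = (0 12 5 8 3 13 4 1)(7 10 9) = [12, 0, 2, 13, 1, 8, 6, 10, 3, 7, 9, 11, 5, 4]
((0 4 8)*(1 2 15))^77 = (0 8 4)(1 15 2) = [8, 15, 1, 3, 0, 5, 6, 7, 4, 9, 10, 11, 12, 13, 14, 2]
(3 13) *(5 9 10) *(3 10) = (3 13 10 5 9) = [0, 1, 2, 13, 4, 9, 6, 7, 8, 3, 5, 11, 12, 10]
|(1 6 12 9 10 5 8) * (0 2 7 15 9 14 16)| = 13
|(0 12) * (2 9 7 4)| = 4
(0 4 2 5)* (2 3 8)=[4, 1, 5, 8, 3, 0, 6, 7, 2]=(0 4 3 8 2 5)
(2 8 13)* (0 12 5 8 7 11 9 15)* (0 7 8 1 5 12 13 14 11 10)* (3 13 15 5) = (0 15 7 10)(1 3 13 2 8 14 11 9 5) = [15, 3, 8, 13, 4, 1, 6, 10, 14, 5, 0, 9, 12, 2, 11, 7]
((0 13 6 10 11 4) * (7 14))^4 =(14)(0 11 6)(4 10 13) =[11, 1, 2, 3, 10, 5, 0, 7, 8, 9, 13, 6, 12, 4, 14]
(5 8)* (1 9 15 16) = (1 9 15 16)(5 8) = [0, 9, 2, 3, 4, 8, 6, 7, 5, 15, 10, 11, 12, 13, 14, 16, 1]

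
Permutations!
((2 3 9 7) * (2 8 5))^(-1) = (2 5 8 7 9 3) = [0, 1, 5, 2, 4, 8, 6, 9, 7, 3]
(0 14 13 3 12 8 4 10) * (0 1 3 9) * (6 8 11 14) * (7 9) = (0 6 8 4 10 1 3 12 11 14 13 7 9) = [6, 3, 2, 12, 10, 5, 8, 9, 4, 0, 1, 14, 11, 7, 13]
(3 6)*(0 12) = (0 12)(3 6) = [12, 1, 2, 6, 4, 5, 3, 7, 8, 9, 10, 11, 0]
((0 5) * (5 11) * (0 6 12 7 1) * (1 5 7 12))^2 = (12)(0 7 6)(1 11 5) = [7, 11, 2, 3, 4, 1, 0, 6, 8, 9, 10, 5, 12]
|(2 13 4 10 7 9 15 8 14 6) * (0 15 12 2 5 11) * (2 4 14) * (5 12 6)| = |(0 15 8 2 13 14 5 11)(4 10 7 9 6 12)| = 24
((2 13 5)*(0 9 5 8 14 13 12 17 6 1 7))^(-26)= (0 9 5 2 12 17 6 1 7)(8 14 13)= [9, 7, 12, 3, 4, 2, 1, 0, 14, 5, 10, 11, 17, 8, 13, 15, 16, 6]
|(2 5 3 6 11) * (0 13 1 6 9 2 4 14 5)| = |(0 13 1 6 11 4 14 5 3 9 2)| = 11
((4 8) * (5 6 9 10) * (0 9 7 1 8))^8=(0 4 8 1 7 6 5 10 9)=[4, 7, 2, 3, 8, 10, 5, 6, 1, 0, 9]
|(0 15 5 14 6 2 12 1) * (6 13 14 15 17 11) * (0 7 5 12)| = 10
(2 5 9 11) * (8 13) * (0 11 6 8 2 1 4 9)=(0 11 1 4 9 6 8 13 2 5)=[11, 4, 5, 3, 9, 0, 8, 7, 13, 6, 10, 1, 12, 2]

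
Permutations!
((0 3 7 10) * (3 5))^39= (0 10 7 3 5)= [10, 1, 2, 5, 4, 0, 6, 3, 8, 9, 7]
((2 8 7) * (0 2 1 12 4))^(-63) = (12) = [0, 1, 2, 3, 4, 5, 6, 7, 8, 9, 10, 11, 12]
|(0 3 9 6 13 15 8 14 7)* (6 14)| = |(0 3 9 14 7)(6 13 15 8)| = 20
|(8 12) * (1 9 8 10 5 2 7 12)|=15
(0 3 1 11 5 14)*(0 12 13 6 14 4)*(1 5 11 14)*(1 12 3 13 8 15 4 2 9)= (0 13 6 12 8 15 4)(1 14 3 5 2 9)= [13, 14, 9, 5, 0, 2, 12, 7, 15, 1, 10, 11, 8, 6, 3, 4]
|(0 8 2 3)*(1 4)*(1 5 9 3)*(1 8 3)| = 4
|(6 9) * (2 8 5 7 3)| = 10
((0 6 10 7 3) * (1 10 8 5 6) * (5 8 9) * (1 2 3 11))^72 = (11) = [0, 1, 2, 3, 4, 5, 6, 7, 8, 9, 10, 11]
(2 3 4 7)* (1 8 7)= [0, 8, 3, 4, 1, 5, 6, 2, 7]= (1 8 7 2 3 4)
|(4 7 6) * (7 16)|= |(4 16 7 6)|= 4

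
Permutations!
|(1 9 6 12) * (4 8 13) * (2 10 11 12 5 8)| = 11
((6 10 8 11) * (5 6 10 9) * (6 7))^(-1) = (5 9 6 7)(8 10 11) = [0, 1, 2, 3, 4, 9, 7, 5, 10, 6, 11, 8]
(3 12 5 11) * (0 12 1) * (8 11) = (0 12 5 8 11 3 1) = [12, 0, 2, 1, 4, 8, 6, 7, 11, 9, 10, 3, 5]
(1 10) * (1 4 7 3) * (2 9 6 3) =(1 10 4 7 2 9 6 3) =[0, 10, 9, 1, 7, 5, 3, 2, 8, 6, 4]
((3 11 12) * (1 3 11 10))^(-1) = (1 10 3)(11 12) = [0, 10, 2, 1, 4, 5, 6, 7, 8, 9, 3, 12, 11]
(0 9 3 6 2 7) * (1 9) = (0 1 9 3 6 2 7) = [1, 9, 7, 6, 4, 5, 2, 0, 8, 3]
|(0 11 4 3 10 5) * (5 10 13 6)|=|(0 11 4 3 13 6 5)|=7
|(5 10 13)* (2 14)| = |(2 14)(5 10 13)| = 6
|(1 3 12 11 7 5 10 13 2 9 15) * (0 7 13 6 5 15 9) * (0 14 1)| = |(0 7 15)(1 3 12 11 13 2 14)(5 10 6)| = 21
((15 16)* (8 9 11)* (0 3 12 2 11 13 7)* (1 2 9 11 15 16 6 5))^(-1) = [7, 5, 1, 0, 4, 6, 15, 13, 11, 12, 10, 8, 3, 9, 14, 2, 16] = (16)(0 7 13 9 12 3)(1 5 6 15 2)(8 11)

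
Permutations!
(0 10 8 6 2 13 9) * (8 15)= (0 10 15 8 6 2 13 9)= [10, 1, 13, 3, 4, 5, 2, 7, 6, 0, 15, 11, 12, 9, 14, 8]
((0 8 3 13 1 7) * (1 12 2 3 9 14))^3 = [14, 8, 12, 2, 4, 5, 6, 9, 1, 7, 10, 11, 13, 3, 0] = (0 14)(1 8)(2 12 13 3)(7 9)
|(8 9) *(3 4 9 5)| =|(3 4 9 8 5)| =5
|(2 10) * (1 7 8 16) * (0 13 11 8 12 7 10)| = |(0 13 11 8 16 1 10 2)(7 12)| = 8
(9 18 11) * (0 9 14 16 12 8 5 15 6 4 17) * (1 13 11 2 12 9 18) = (0 18 2 12 8 5 15 6 4 17)(1 13 11 14 16 9) = [18, 13, 12, 3, 17, 15, 4, 7, 5, 1, 10, 14, 8, 11, 16, 6, 9, 0, 2]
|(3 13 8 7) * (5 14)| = |(3 13 8 7)(5 14)| = 4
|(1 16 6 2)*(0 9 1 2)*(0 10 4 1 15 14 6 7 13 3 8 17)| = 14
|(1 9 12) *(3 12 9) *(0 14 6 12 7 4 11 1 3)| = |(0 14 6 12 3 7 4 11 1)| = 9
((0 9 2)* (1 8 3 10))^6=(1 3)(8 10)=[0, 3, 2, 1, 4, 5, 6, 7, 10, 9, 8]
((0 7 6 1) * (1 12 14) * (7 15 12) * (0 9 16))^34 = (0 16 9 1 14 12 15) = [16, 14, 2, 3, 4, 5, 6, 7, 8, 1, 10, 11, 15, 13, 12, 0, 9]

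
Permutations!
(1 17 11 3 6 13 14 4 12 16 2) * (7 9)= (1 17 11 3 6 13 14 4 12 16 2)(7 9)= [0, 17, 1, 6, 12, 5, 13, 9, 8, 7, 10, 3, 16, 14, 4, 15, 2, 11]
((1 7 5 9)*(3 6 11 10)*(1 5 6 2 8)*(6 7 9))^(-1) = (1 8 2 3 10 11 6 5 9) = [0, 8, 3, 10, 4, 9, 5, 7, 2, 1, 11, 6]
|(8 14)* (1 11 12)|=|(1 11 12)(8 14)|=6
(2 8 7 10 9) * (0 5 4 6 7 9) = (0 5 4 6 7 10)(2 8 9) = [5, 1, 8, 3, 6, 4, 7, 10, 9, 2, 0]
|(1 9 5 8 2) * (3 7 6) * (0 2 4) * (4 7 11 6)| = |(0 2 1 9 5 8 7 4)(3 11 6)| = 24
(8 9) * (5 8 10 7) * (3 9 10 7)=(3 9 7 5 8 10)=[0, 1, 2, 9, 4, 8, 6, 5, 10, 7, 3]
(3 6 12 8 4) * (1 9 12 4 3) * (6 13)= (1 9 12 8 3 13 6 4)= [0, 9, 2, 13, 1, 5, 4, 7, 3, 12, 10, 11, 8, 6]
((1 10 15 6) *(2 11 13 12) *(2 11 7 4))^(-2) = (1 15)(2 7 4)(6 10)(11 13 12) = [0, 15, 7, 3, 2, 5, 10, 4, 8, 9, 6, 13, 11, 12, 14, 1]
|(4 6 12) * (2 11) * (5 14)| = 6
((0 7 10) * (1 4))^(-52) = [10, 1, 2, 3, 4, 5, 6, 0, 8, 9, 7] = (0 10 7)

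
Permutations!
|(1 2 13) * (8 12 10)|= |(1 2 13)(8 12 10)|= 3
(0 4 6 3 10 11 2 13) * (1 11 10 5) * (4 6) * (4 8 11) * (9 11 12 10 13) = [6, 4, 9, 5, 8, 1, 3, 7, 12, 11, 13, 2, 10, 0] = (0 6 3 5 1 4 8 12 10 13)(2 9 11)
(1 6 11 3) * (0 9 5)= (0 9 5)(1 6 11 3)= [9, 6, 2, 1, 4, 0, 11, 7, 8, 5, 10, 3]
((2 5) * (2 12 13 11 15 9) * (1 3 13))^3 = [0, 11, 1, 15, 4, 3, 6, 7, 8, 12, 10, 2, 13, 9, 14, 5] = (1 11 2)(3 15 5)(9 12 13)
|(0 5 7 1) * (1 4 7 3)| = |(0 5 3 1)(4 7)| = 4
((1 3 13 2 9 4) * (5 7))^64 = (1 9 13)(2 3 4) = [0, 9, 3, 4, 2, 5, 6, 7, 8, 13, 10, 11, 12, 1]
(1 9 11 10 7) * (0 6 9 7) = [6, 7, 2, 3, 4, 5, 9, 1, 8, 11, 0, 10] = (0 6 9 11 10)(1 7)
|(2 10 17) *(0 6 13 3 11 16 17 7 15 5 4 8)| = |(0 6 13 3 11 16 17 2 10 7 15 5 4 8)| = 14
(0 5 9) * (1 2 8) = (0 5 9)(1 2 8) = [5, 2, 8, 3, 4, 9, 6, 7, 1, 0]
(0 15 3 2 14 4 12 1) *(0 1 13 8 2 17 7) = (0 15 3 17 7)(2 14 4 12 13 8) = [15, 1, 14, 17, 12, 5, 6, 0, 2, 9, 10, 11, 13, 8, 4, 3, 16, 7]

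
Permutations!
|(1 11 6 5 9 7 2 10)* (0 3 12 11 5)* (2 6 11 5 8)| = 28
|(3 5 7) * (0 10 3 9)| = 6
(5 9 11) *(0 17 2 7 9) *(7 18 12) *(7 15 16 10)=(0 17 2 18 12 15 16 10 7 9 11 5)=[17, 1, 18, 3, 4, 0, 6, 9, 8, 11, 7, 5, 15, 13, 14, 16, 10, 2, 12]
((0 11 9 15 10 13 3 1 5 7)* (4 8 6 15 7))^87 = (0 7 9 11)(1 10 8)(3 15 4)(5 13 6) = [7, 10, 2, 15, 3, 13, 5, 9, 1, 11, 8, 0, 12, 6, 14, 4]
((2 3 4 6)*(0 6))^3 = (0 3 6 4 2) = [3, 1, 0, 6, 2, 5, 4]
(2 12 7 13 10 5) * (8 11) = [0, 1, 12, 3, 4, 2, 6, 13, 11, 9, 5, 8, 7, 10] = (2 12 7 13 10 5)(8 11)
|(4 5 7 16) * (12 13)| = 4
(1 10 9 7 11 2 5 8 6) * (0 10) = [10, 0, 5, 3, 4, 8, 1, 11, 6, 7, 9, 2] = (0 10 9 7 11 2 5 8 6 1)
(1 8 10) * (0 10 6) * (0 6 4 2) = (0 10 1 8 4 2) = [10, 8, 0, 3, 2, 5, 6, 7, 4, 9, 1]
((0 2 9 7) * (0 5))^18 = [7, 1, 5, 3, 4, 9, 6, 2, 8, 0] = (0 7 2 5 9)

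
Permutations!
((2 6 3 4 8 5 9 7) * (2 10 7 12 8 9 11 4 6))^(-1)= [0, 1, 2, 6, 11, 8, 3, 10, 12, 4, 7, 5, 9]= (3 6)(4 11 5 8 12 9)(7 10)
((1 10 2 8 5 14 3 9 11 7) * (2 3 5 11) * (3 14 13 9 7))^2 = [0, 14, 11, 1, 4, 9, 6, 10, 3, 8, 5, 7, 12, 2, 13] = (1 14 13 2 11 7 10 5 9 8 3)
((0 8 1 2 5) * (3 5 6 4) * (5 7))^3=(0 2 3)(1 4 5)(6 7 8)=[2, 4, 3, 0, 5, 1, 7, 8, 6]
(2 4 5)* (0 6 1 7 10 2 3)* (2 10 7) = (10)(0 6 1 2 4 5 3) = [6, 2, 4, 0, 5, 3, 1, 7, 8, 9, 10]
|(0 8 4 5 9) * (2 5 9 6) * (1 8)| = |(0 1 8 4 9)(2 5 6)| = 15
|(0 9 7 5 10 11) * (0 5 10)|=|(0 9 7 10 11 5)|=6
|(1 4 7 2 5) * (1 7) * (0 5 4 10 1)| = |(0 5 7 2 4)(1 10)| = 10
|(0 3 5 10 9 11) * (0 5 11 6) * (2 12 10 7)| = |(0 3 11 5 7 2 12 10 9 6)| = 10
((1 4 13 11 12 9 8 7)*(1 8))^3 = (1 11)(4 12)(7 8)(9 13) = [0, 11, 2, 3, 12, 5, 6, 8, 7, 13, 10, 1, 4, 9]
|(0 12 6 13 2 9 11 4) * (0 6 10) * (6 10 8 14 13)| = |(0 12 8 14 13 2 9 11 4 10)| = 10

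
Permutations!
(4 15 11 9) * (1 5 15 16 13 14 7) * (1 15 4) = (1 5 4 16 13 14 7 15 11 9) = [0, 5, 2, 3, 16, 4, 6, 15, 8, 1, 10, 9, 12, 14, 7, 11, 13]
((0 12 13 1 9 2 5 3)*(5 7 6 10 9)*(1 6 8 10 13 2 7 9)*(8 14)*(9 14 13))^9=(14)(6 9 7 13)=[0, 1, 2, 3, 4, 5, 9, 13, 8, 7, 10, 11, 12, 6, 14]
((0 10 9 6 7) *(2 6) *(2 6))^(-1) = (0 7 6 9 10) = [7, 1, 2, 3, 4, 5, 9, 6, 8, 10, 0]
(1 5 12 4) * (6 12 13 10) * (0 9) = (0 9)(1 5 13 10 6 12 4) = [9, 5, 2, 3, 1, 13, 12, 7, 8, 0, 6, 11, 4, 10]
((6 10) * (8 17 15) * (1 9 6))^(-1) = (1 10 6 9)(8 15 17) = [0, 10, 2, 3, 4, 5, 9, 7, 15, 1, 6, 11, 12, 13, 14, 17, 16, 8]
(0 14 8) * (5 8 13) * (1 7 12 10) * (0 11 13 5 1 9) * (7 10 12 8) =(0 14 5 7 8 11 13 1 10 9) =[14, 10, 2, 3, 4, 7, 6, 8, 11, 0, 9, 13, 12, 1, 5]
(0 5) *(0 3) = (0 5 3) = [5, 1, 2, 0, 4, 3]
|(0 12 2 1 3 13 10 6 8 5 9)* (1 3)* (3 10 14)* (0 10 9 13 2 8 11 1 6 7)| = |(0 12 8 5 13 14 3 2 9 10 7)(1 6 11)| = 33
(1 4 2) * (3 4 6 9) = [0, 6, 1, 4, 2, 5, 9, 7, 8, 3] = (1 6 9 3 4 2)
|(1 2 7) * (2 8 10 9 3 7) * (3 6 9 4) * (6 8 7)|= 6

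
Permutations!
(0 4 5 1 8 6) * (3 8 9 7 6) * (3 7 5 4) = (0 3 8 7 6)(1 9 5) = [3, 9, 2, 8, 4, 1, 0, 6, 7, 5]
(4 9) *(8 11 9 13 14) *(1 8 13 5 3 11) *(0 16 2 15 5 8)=(0 16 2 15 5 3 11 9 4 8 1)(13 14)=[16, 0, 15, 11, 8, 3, 6, 7, 1, 4, 10, 9, 12, 14, 13, 5, 2]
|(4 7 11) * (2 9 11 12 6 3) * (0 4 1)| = 10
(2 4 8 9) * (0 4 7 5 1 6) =(0 4 8 9 2 7 5 1 6) =[4, 6, 7, 3, 8, 1, 0, 5, 9, 2]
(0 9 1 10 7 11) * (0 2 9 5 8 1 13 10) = (0 5 8 1)(2 9 13 10 7 11) = [5, 0, 9, 3, 4, 8, 6, 11, 1, 13, 7, 2, 12, 10]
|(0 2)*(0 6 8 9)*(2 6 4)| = 4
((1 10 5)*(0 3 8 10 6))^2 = (0 8 5 6 3 10 1) = [8, 0, 2, 10, 4, 6, 3, 7, 5, 9, 1]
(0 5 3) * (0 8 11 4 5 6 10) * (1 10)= [6, 10, 2, 8, 5, 3, 1, 7, 11, 9, 0, 4]= (0 6 1 10)(3 8 11 4 5)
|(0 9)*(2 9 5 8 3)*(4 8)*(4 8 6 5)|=8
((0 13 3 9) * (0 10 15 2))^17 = (0 9 2 3 15 13 10) = [9, 1, 3, 15, 4, 5, 6, 7, 8, 2, 0, 11, 12, 10, 14, 13]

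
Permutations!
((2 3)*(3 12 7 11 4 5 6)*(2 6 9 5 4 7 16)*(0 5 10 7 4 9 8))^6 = (16)(4 9 10 7 11) = [0, 1, 2, 3, 9, 5, 6, 11, 8, 10, 7, 4, 12, 13, 14, 15, 16]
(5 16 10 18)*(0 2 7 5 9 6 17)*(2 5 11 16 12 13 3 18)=(0 5 12 13 3 18 9 6 17)(2 7 11 16 10)=[5, 1, 7, 18, 4, 12, 17, 11, 8, 6, 2, 16, 13, 3, 14, 15, 10, 0, 9]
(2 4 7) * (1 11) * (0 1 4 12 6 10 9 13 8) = (0 1 11 4 7 2 12 6 10 9 13 8) = [1, 11, 12, 3, 7, 5, 10, 2, 0, 13, 9, 4, 6, 8]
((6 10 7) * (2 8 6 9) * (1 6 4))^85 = (1 2 10 4 9 6 8 7) = [0, 2, 10, 3, 9, 5, 8, 1, 7, 6, 4]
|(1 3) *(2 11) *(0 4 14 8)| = |(0 4 14 8)(1 3)(2 11)| = 4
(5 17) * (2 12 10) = (2 12 10)(5 17) = [0, 1, 12, 3, 4, 17, 6, 7, 8, 9, 2, 11, 10, 13, 14, 15, 16, 5]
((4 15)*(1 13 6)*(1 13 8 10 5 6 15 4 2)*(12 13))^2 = [0, 10, 8, 3, 4, 12, 13, 7, 5, 9, 6, 11, 15, 2, 14, 1] = (1 10 6 13 2 8 5 12 15)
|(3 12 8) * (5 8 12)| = 3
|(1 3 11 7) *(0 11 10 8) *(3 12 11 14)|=20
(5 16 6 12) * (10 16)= (5 10 16 6 12)= [0, 1, 2, 3, 4, 10, 12, 7, 8, 9, 16, 11, 5, 13, 14, 15, 6]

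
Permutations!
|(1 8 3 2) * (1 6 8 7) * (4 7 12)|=4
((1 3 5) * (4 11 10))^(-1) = (1 5 3)(4 10 11) = [0, 5, 2, 1, 10, 3, 6, 7, 8, 9, 11, 4]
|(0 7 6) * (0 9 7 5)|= 6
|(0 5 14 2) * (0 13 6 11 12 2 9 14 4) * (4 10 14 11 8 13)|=9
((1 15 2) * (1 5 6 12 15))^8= (2 12 5 15 6)= [0, 1, 12, 3, 4, 15, 2, 7, 8, 9, 10, 11, 5, 13, 14, 6]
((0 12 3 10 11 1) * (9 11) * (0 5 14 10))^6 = (14) = [0, 1, 2, 3, 4, 5, 6, 7, 8, 9, 10, 11, 12, 13, 14]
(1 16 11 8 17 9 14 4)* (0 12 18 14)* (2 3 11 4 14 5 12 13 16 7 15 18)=(0 13 16 4 1 7 15 18 5 12 2 3 11 8 17 9)=[13, 7, 3, 11, 1, 12, 6, 15, 17, 0, 10, 8, 2, 16, 14, 18, 4, 9, 5]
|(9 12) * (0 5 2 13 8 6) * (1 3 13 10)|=18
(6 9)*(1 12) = (1 12)(6 9) = [0, 12, 2, 3, 4, 5, 9, 7, 8, 6, 10, 11, 1]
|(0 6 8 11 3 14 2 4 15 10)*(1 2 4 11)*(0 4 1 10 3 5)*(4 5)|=|(0 6 8 10 5)(1 2 11 4 15 3 14)|=35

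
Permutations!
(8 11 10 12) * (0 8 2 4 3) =[8, 1, 4, 0, 3, 5, 6, 7, 11, 9, 12, 10, 2] =(0 8 11 10 12 2 4 3)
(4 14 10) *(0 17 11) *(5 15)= (0 17 11)(4 14 10)(5 15)= [17, 1, 2, 3, 14, 15, 6, 7, 8, 9, 4, 0, 12, 13, 10, 5, 16, 11]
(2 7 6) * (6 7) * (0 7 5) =(0 7 5)(2 6) =[7, 1, 6, 3, 4, 0, 2, 5]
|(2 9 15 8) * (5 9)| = 5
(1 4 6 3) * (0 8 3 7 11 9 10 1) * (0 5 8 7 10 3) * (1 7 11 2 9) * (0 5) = (0 11 1 4 6 10 7 2 9 3)(5 8) = [11, 4, 9, 0, 6, 8, 10, 2, 5, 3, 7, 1]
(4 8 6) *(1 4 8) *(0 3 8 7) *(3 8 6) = (0 8 3 6 7)(1 4) = [8, 4, 2, 6, 1, 5, 7, 0, 3]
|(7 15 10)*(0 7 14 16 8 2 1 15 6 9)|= |(0 7 6 9)(1 15 10 14 16 8 2)|= 28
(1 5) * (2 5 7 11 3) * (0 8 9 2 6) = (0 8 9 2 5 1 7 11 3 6) = [8, 7, 5, 6, 4, 1, 0, 11, 9, 2, 10, 3]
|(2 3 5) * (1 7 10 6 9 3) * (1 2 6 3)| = |(1 7 10 3 5 6 9)| = 7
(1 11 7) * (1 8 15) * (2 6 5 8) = (1 11 7 2 6 5 8 15) = [0, 11, 6, 3, 4, 8, 5, 2, 15, 9, 10, 7, 12, 13, 14, 1]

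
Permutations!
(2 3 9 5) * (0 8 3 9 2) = (0 8 3 2 9 5) = [8, 1, 9, 2, 4, 0, 6, 7, 3, 5]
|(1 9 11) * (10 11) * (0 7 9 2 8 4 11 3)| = 5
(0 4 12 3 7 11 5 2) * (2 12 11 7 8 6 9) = [4, 1, 0, 8, 11, 12, 9, 7, 6, 2, 10, 5, 3] = (0 4 11 5 12 3 8 6 9 2)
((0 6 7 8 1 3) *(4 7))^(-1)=(0 3 1 8 7 4 6)=[3, 8, 2, 1, 6, 5, 0, 4, 7]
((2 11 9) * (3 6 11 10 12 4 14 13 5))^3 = (2 4 5 11 10 14 3 9 12 13 6) = [0, 1, 4, 9, 5, 11, 2, 7, 8, 12, 14, 10, 13, 6, 3]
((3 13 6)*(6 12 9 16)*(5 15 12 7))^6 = [0, 1, 2, 9, 4, 3, 12, 6, 8, 5, 10, 11, 7, 16, 14, 13, 15] = (3 9 5)(6 12 7)(13 16 15)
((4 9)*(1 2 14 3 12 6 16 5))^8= (16)= [0, 1, 2, 3, 4, 5, 6, 7, 8, 9, 10, 11, 12, 13, 14, 15, 16]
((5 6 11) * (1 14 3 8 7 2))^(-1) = (1 2 7 8 3 14)(5 11 6) = [0, 2, 7, 14, 4, 11, 5, 8, 3, 9, 10, 6, 12, 13, 1]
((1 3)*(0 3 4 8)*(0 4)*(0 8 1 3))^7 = (1 8 4) = [0, 8, 2, 3, 1, 5, 6, 7, 4]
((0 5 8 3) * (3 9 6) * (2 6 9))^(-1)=[3, 1, 8, 6, 4, 0, 2, 7, 5, 9]=(9)(0 3 6 2 8 5)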